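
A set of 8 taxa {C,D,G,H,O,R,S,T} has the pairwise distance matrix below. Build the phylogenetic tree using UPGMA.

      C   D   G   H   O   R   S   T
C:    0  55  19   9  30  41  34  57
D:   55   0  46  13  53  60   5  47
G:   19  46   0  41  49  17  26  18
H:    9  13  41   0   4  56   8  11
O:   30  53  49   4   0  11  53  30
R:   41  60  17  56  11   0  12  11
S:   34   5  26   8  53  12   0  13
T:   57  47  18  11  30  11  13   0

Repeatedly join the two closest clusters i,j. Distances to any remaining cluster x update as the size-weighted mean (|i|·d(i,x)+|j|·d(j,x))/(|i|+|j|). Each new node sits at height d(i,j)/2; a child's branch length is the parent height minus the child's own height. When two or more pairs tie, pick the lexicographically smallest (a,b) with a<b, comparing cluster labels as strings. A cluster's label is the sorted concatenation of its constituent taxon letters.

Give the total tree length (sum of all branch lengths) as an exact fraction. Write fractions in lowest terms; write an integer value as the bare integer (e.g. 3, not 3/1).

iteration 1: select H,O (d=4); attach at lengths (2, 2); label the merged cluster HO
  updated: d(C,HO)=39/2, d(D,HO)=33, d(G,HO)=45, d(HO,R)=67/2, d(HO,S)=61/2, d(HO,T)=41/2
iteration 2: select D,S (d=5); attach at lengths (5/2, 5/2); label the merged cluster DS
  updated: d(C,DS)=89/2, d(DS,G)=36, d(DS,HO)=127/4, d(DS,R)=36, d(DS,T)=30
iteration 3: select R,T (d=11); attach at lengths (11/2, 11/2); label the merged cluster RT
  updated: d(C,RT)=49, d(DS,RT)=33, d(G,RT)=35/2, d(HO,RT)=27
iteration 4: select G,RT (d=35/2); attach at lengths (35/4, 13/4); label the merged cluster GRT
  updated: d(C,GRT)=39, d(DS,GRT)=34, d(GRT,HO)=33
iteration 5: select C,HO (d=39/2); attach at lengths (39/4, 31/4); label the merged cluster CHO
  updated: d(CHO,DS)=36, d(CHO,GRT)=35
iteration 6: select DS,GRT (d=34); attach at lengths (29/2, 33/4); label the merged cluster DGRST
  updated: d(CHO,DGRST)=177/5
iteration 7: select CHO,DGRST (d=177/5); attach at lengths (159/20, 7/10); label the merged cluster CDGHORST
final tree: ((C:39/4,(H:2,O:2):31/4):159/20,((D:5/2,S:5/2):29/2,(G:35/4,(R:11/2,T:11/2):13/4):33/4):7/10)
total length: 809/10

809/10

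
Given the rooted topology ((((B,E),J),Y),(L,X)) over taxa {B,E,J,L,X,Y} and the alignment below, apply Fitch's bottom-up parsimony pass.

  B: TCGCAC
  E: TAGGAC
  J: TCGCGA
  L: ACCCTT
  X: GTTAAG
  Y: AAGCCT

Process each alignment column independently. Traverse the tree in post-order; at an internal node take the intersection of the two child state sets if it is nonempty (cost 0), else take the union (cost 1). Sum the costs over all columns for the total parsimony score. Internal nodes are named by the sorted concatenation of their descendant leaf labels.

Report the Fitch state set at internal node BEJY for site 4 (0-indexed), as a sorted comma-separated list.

site 0, node BE: B={T} ∩ E={T} → {T} (+0)
site 0, node BEJ: BE={T} ∩ J={T} → {T} (+0)
site 0, node BEJY: BEJ={T} ∪ Y={A} → {A,T} (+1)
site 0, node LX: L={A} ∪ X={G} → {A,G} (+1)
site 0, node BEJLXY: BEJY={A,T} ∩ LX={A,G} → {A} (+0)
site 1, node BE: B={C} ∪ E={A} → {A,C} (+1)
site 1, node BEJ: BE={A,C} ∩ J={C} → {C} (+0)
site 1, node BEJY: BEJ={C} ∪ Y={A} → {A,C} (+1)
site 1, node LX: L={C} ∪ X={T} → {C,T} (+1)
site 1, node BEJLXY: BEJY={A,C} ∩ LX={C,T} → {C} (+0)
site 2, node BE: B={G} ∩ E={G} → {G} (+0)
site 2, node BEJ: BE={G} ∩ J={G} → {G} (+0)
site 2, node BEJY: BEJ={G} ∩ Y={G} → {G} (+0)
site 2, node LX: L={C} ∪ X={T} → {C,T} (+1)
site 2, node BEJLXY: BEJY={G} ∪ LX={C,T} → {C,G,T} (+1)
site 3, node BE: B={C} ∪ E={G} → {C,G} (+1)
site 3, node BEJ: BE={C,G} ∩ J={C} → {C} (+0)
site 3, node BEJY: BEJ={C} ∩ Y={C} → {C} (+0)
site 3, node LX: L={C} ∪ X={A} → {A,C} (+1)
site 3, node BEJLXY: BEJY={C} ∩ LX={A,C} → {C} (+0)
site 4, node BE: B={A} ∩ E={A} → {A} (+0)
site 4, node BEJ: BE={A} ∪ J={G} → {A,G} (+1)
site 4, node BEJY: BEJ={A,G} ∪ Y={C} → {A,C,G} (+1)
site 4, node LX: L={T} ∪ X={A} → {A,T} (+1)
site 4, node BEJLXY: BEJY={A,C,G} ∩ LX={A,T} → {A} (+0)
site 5, node BE: B={C} ∩ E={C} → {C} (+0)
site 5, node BEJ: BE={C} ∪ J={A} → {A,C} (+1)
site 5, node BEJY: BEJ={A,C} ∪ Y={T} → {A,C,T} (+1)
site 5, node LX: L={T} ∪ X={G} → {G,T} (+1)
site 5, node BEJLXY: BEJY={A,C,T} ∩ LX={G,T} → {T} (+0)
per-site changes: [2, 3, 2, 2, 3, 3]; total = 15

A,C,G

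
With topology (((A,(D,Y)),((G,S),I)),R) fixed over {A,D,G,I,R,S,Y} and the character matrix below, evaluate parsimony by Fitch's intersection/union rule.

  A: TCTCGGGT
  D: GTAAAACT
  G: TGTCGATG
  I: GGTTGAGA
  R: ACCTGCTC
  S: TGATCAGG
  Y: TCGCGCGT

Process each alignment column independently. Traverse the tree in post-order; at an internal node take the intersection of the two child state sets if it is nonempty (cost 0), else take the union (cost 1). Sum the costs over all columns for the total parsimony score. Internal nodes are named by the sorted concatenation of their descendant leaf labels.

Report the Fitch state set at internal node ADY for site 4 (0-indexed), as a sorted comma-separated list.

DY@0: {G} ∪ {T} = {G,T} (union, +1)
ADY@0: {T} ∩ {G,T} = {T} (intersection, +0)
GS@0: {T} ∩ {T} = {T} (intersection, +0)
GIS@0: {T} ∪ {G} = {G,T} (union, +1)
ADGISY@0: {T} ∩ {G,T} = {T} (intersection, +0)
ADGIRSY@0: {T} ∪ {A} = {A,T} (union, +1)
DY@1: {T} ∪ {C} = {C,T} (union, +1)
ADY@1: {C} ∩ {C,T} = {C} (intersection, +0)
GS@1: {G} ∩ {G} = {G} (intersection, +0)
GIS@1: {G} ∩ {G} = {G} (intersection, +0)
ADGISY@1: {C} ∪ {G} = {C,G} (union, +1)
ADGIRSY@1: {C,G} ∩ {C} = {C} (intersection, +0)
DY@2: {A} ∪ {G} = {A,G} (union, +1)
ADY@2: {T} ∪ {A,G} = {A,G,T} (union, +1)
GS@2: {T} ∪ {A} = {A,T} (union, +1)
GIS@2: {A,T} ∩ {T} = {T} (intersection, +0)
ADGISY@2: {A,G,T} ∩ {T} = {T} (intersection, +0)
ADGIRSY@2: {T} ∪ {C} = {C,T} (union, +1)
DY@3: {A} ∪ {C} = {A,C} (union, +1)
ADY@3: {C} ∩ {A,C} = {C} (intersection, +0)
GS@3: {C} ∪ {T} = {C,T} (union, +1)
GIS@3: {C,T} ∩ {T} = {T} (intersection, +0)
ADGISY@3: {C} ∪ {T} = {C,T} (union, +1)
ADGIRSY@3: {C,T} ∩ {T} = {T} (intersection, +0)
DY@4: {A} ∪ {G} = {A,G} (union, +1)
ADY@4: {G} ∩ {A,G} = {G} (intersection, +0)
GS@4: {G} ∪ {C} = {C,G} (union, +1)
GIS@4: {C,G} ∩ {G} = {G} (intersection, +0)
ADGISY@4: {G} ∩ {G} = {G} (intersection, +0)
ADGIRSY@4: {G} ∩ {G} = {G} (intersection, +0)
DY@5: {A} ∪ {C} = {A,C} (union, +1)
ADY@5: {G} ∪ {A,C} = {A,C,G} (union, +1)
GS@5: {A} ∩ {A} = {A} (intersection, +0)
GIS@5: {A} ∩ {A} = {A} (intersection, +0)
ADGISY@5: {A,C,G} ∩ {A} = {A} (intersection, +0)
ADGIRSY@5: {A} ∪ {C} = {A,C} (union, +1)
DY@6: {C} ∪ {G} = {C,G} (union, +1)
ADY@6: {G} ∩ {C,G} = {G} (intersection, +0)
GS@6: {T} ∪ {G} = {G,T} (union, +1)
GIS@6: {G,T} ∩ {G} = {G} (intersection, +0)
ADGISY@6: {G} ∩ {G} = {G} (intersection, +0)
ADGIRSY@6: {G} ∪ {T} = {G,T} (union, +1)
DY@7: {T} ∩ {T} = {T} (intersection, +0)
ADY@7: {T} ∩ {T} = {T} (intersection, +0)
GS@7: {G} ∩ {G} = {G} (intersection, +0)
GIS@7: {G} ∪ {A} = {A,G} (union, +1)
ADGISY@7: {T} ∪ {A,G} = {A,G,T} (union, +1)
ADGIRSY@7: {A,G,T} ∪ {C} = {A,C,G,T} (union, +1)
per-site changes: [3, 2, 4, 3, 2, 3, 3, 3]; total = 23

G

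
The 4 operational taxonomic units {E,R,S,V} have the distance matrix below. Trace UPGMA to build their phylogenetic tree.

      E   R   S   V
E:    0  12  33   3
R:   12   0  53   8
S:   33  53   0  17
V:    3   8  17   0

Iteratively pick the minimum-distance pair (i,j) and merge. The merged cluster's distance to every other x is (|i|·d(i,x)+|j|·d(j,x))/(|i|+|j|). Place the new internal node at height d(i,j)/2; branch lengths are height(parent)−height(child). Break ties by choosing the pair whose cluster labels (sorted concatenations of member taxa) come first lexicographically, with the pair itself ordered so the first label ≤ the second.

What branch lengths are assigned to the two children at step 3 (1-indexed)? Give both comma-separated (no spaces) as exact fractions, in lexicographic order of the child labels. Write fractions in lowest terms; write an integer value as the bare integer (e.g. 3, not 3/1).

1. join E+V (d=3) ⇒ EV; edges |E|=3/2, |V|=3/2
  updated: d(EV,R)=10, d(EV,S)=25
2. join EV+R (d=10) ⇒ ERV; edges |EV|=7/2, |R|=5
  updated: d(ERV,S)=103/3
3. join ERV+S (d=103/3) ⇒ ERSV; edges |ERV|=73/6, |S|=103/6
final tree: (((E:3/2,V:3/2):7/2,R:5):73/6,S:103/6)
total length: 245/6

73/6,103/6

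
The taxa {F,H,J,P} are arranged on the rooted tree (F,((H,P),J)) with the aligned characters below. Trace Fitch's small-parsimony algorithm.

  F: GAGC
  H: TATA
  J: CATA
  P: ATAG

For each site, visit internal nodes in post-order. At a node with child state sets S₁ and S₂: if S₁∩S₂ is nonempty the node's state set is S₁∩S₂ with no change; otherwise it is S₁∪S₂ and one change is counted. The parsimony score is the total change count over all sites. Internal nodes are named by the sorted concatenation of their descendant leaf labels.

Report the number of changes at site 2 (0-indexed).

[col 0] HP: children H:{T}, P:{A} ∪→ {A,T}; cost 1
[col 0] HJP: children HP:{A,T}, J:{C} ∪→ {A,C,T}; cost 1
[col 0] FHJP: children F:{G}, HJP:{A,C,T} ∪→ {A,C,G,T}; cost 1
[col 1] HP: children H:{A}, P:{T} ∪→ {A,T}; cost 1
[col 1] HJP: children HP:{A,T}, J:{A} ∩→ {A}; cost 0
[col 1] FHJP: children F:{A}, HJP:{A} ∩→ {A}; cost 0
[col 2] HP: children H:{T}, P:{A} ∪→ {A,T}; cost 1
[col 2] HJP: children HP:{A,T}, J:{T} ∩→ {T}; cost 0
[col 2] FHJP: children F:{G}, HJP:{T} ∪→ {G,T}; cost 1
[col 3] HP: children H:{A}, P:{G} ∪→ {A,G}; cost 1
[col 3] HJP: children HP:{A,G}, J:{A} ∩→ {A}; cost 0
[col 3] FHJP: children F:{C}, HJP:{A} ∪→ {A,C}; cost 1
per-site changes: [3, 1, 2, 2]; total = 8

2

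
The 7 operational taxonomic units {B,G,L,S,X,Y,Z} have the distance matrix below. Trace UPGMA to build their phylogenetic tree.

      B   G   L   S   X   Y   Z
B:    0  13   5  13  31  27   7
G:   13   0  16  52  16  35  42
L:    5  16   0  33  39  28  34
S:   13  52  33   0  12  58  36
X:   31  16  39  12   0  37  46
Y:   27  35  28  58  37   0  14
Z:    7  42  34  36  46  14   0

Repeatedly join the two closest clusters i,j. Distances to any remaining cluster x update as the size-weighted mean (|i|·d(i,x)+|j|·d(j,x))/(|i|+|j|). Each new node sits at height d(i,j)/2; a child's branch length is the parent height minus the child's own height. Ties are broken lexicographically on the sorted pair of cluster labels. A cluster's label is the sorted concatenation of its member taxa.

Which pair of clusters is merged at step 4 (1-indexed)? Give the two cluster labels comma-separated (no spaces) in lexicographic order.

step 1: merge (B,L) at d=5; branch lengths B→5/2, L→5/2; new cluster BL
  updated: d(BL,G)=29/2, d(BL,S)=23, d(BL,X)=35, d(BL,Y)=55/2, d(BL,Z)=41/2
step 2: merge (S,X) at d=12; branch lengths S→6, X→6; new cluster SX
  updated: d(BL,SX)=29, d(G,SX)=34, d(SX,Y)=95/2, d(SX,Z)=41
step 3: merge (Y,Z) at d=14; branch lengths Y→7, Z→7; new cluster YZ
  updated: d(BL,YZ)=24, d(G,YZ)=77/2, d(SX,YZ)=177/4
step 4: merge (BL,G) at d=29/2; branch lengths BL→19/4, G→29/4; new cluster BGL
  updated: d(BGL,SX)=92/3, d(BGL,YZ)=173/6
step 5: merge (BGL,YZ) at d=173/6; branch lengths BGL→43/6, YZ→89/12; new cluster BGLYZ
  updated: d(BGLYZ,SX)=361/10
step 6: merge (BGLYZ,SX) at d=361/10; branch lengths BGLYZ→109/30, SX→241/20; new cluster BGLSXYZ
final tree: ((((B:5/2,L:5/2):19/4,G:29/4):43/6,(Y:7,Z:7):89/12):109/30,(S:6,X:6):241/20)
total length: 1099/15

BL,G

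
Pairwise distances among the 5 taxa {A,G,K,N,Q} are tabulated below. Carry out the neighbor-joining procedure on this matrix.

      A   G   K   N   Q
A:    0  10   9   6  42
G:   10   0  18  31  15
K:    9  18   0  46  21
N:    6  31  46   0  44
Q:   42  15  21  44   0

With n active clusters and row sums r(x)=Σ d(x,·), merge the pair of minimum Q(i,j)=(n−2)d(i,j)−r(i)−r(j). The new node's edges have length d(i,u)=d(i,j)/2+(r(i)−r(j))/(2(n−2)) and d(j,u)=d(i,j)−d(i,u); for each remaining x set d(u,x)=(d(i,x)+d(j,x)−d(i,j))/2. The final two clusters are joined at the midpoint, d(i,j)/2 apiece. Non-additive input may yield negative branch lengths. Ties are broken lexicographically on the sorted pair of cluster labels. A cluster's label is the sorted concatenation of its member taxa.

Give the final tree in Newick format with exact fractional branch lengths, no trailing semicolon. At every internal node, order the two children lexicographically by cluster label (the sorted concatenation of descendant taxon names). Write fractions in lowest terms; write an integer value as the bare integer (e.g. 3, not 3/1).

1. join A+N (d=6, Q=-176) ⇒ AN; edges |A|=-7, |N|=13
  updated: d(AN,G)=35/2, d(AN,K)=49/2, d(AN,Q)=40
2. join AN+G (d=35/2, Q=-195/2) ⇒ AGN; edges |AN|=133/8, |G|=7/8
  updated: d(AGN,K)=25/2, d(AGN,Q)=75/4
3. join AGN+K (d=25/2, Q=-209/4) ⇒ AGKN; edges |AGN|=41/8, |K|=59/8
  updated: d(AGKN,Q)=109/8
4. join AGKN+Q (d=109/8) ⇒ AGKNQ; edges |AGKN|=109/16, |Q|=109/16
final tree: ((((A:-7,N:13):133/8,G:7/8):41/8,K:59/8):109/16,Q:109/16)
total length: 397/8

((((A:-7,N:13):133/8,G:7/8):41/8,K:59/8):109/16,Q:109/16)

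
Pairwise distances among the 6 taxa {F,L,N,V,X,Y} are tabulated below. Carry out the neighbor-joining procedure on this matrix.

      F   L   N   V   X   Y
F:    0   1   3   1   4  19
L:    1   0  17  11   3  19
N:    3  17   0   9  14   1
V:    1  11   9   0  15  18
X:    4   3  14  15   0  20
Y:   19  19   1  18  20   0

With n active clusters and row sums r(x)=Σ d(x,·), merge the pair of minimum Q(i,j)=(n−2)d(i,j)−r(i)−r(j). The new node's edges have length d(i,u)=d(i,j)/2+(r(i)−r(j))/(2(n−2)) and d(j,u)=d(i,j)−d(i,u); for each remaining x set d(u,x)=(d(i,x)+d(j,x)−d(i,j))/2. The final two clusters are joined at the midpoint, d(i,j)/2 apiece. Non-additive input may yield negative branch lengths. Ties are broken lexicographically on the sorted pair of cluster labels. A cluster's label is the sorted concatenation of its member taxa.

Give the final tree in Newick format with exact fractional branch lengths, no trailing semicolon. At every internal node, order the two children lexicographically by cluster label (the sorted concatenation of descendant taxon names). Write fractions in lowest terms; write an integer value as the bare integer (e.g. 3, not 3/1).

step 1: merge (N,Y) at d=1, Q=-117; branch lengths N→-29/8, Y→37/8; new cluster NY
  updated: d(F,NY)=21/2, d(L,NY)=35/2, d(NY,V)=13, d(NY,X)=33/2
step 2: merge (L,X) at d=3, Q=-62; branch lengths L→1/2, X→5/2; new cluster LX
  updated: d(F,LX)=1, d(LX,NY)=31/2, d(LX,V)=23/2
step 3: merge (F,LX) at d=1, Q=-77/2; branch lengths F→-27/8, LX→35/8; new cluster FLX
  updated: d(FLX,NY)=25/2, d(FLX,V)=23/4
step 4: merge (FLX,NY) at d=25/2, Q=-125/4; branch lengths FLX→21/8, NY→79/8; new cluster FLNXY
  updated: d(FLNXY,V)=25/8
step 5: merge (FLNXY,V) at d=25/8; branch lengths FLNXY→25/16, V→25/16; new cluster FLNVXY
final tree: (((F:-27/8,(L:1/2,X:5/2):35/8):21/8,(N:-29/8,Y:37/8):79/8):25/16,V:25/16)
total length: 165/8

(((F:-27/8,(L:1/2,X:5/2):35/8):21/8,(N:-29/8,Y:37/8):79/8):25/16,V:25/16)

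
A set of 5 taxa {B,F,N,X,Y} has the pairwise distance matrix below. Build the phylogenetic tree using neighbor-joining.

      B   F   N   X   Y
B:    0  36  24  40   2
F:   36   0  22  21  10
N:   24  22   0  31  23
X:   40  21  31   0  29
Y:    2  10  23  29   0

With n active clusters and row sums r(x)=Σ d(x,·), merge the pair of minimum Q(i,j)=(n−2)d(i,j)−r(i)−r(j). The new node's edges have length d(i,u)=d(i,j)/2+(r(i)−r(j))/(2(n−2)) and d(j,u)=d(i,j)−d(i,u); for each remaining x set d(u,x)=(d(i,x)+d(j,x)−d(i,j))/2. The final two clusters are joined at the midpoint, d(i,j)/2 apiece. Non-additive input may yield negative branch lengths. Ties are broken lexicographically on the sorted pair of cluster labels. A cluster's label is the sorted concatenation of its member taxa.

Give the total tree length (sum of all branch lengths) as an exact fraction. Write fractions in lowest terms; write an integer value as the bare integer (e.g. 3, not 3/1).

407/8

step 1: merge (B,Y) at d=2, Q=-160; branch lengths B→22/3, Y→-16/3; new cluster BY
  updated: d(BY,F)=22, d(BY,N)=45/2, d(BY,X)=67/2
step 2: merge (BY,N) at d=45/2, Q=-217/2; branch lengths BY→95/8, N→85/8; new cluster BNY
  updated: d(BNY,F)=43/4, d(BNY,X)=21
step 3: merge (BNY,F) at d=43/4, Q=-211/4; branch lengths BNY→43/8, F→43/8; new cluster BFNY
  updated: d(BFNY,X)=125/8
step 4: merge (BFNY,X) at d=125/8; branch lengths BFNY→125/16, X→125/16; new cluster BFNXY
final tree: ((((B:22/3,Y:-16/3):95/8,N:85/8):43/8,F:43/8):125/16,X:125/16)
total length: 407/8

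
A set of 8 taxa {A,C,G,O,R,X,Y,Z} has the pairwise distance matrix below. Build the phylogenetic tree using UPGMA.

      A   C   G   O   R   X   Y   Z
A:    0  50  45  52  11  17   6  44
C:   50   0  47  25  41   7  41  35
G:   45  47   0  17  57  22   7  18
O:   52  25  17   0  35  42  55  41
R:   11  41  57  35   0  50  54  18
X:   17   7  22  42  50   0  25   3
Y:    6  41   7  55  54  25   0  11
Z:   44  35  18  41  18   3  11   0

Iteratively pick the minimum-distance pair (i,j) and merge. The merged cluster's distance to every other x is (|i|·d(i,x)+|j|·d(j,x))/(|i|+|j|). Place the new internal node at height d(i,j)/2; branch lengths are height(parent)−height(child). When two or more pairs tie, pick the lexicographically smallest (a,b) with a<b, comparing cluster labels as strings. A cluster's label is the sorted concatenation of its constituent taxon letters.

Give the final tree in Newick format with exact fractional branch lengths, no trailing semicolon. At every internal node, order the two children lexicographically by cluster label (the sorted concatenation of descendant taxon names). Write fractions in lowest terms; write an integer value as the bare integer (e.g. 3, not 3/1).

iteration 1: select X,Z (d=3); attach at lengths (3/2, 3/2); label the merged cluster XZ
  updated: d(A,XZ)=61/2, d(C,XZ)=21, d(G,XZ)=20, d(O,XZ)=83/2, d(R,XZ)=34, d(XZ,Y)=18
iteration 2: select A,Y (d=6); attach at lengths (3, 3); label the merged cluster AY
  updated: d(AY,C)=91/2, d(AY,G)=26, d(AY,O)=107/2, d(AY,R)=65/2, d(AY,XZ)=97/4
iteration 3: select G,O (d=17); attach at lengths (17/2, 17/2); label the merged cluster GO
  updated: d(AY,GO)=159/4, d(C,GO)=36, d(GO,R)=46, d(GO,XZ)=123/4
iteration 4: select C,XZ (d=21); attach at lengths (21/2, 9); label the merged cluster CXZ
  updated: d(AY,CXZ)=94/3, d(CXZ,GO)=65/2, d(CXZ,R)=109/3
iteration 5: select AY,CXZ (d=94/3); attach at lengths (38/3, 31/6); label the merged cluster ACXYZ
  updated: d(ACXYZ,GO)=177/5, d(ACXYZ,R)=174/5
iteration 6: select ACXYZ,R (d=174/5); attach at lengths (26/15, 87/5); label the merged cluster ACRXYZ
  updated: d(ACRXYZ,GO)=223/6
iteration 7: select ACRXYZ,GO (d=223/6); attach at lengths (71/60, 121/12); label the merged cluster ACGORXYZ
final tree: ((((A:3,Y:3):38/3,(C:21/2,(X:3/2,Z:3/2):9):31/6):26/15,R:87/5):71/60,(G:17/2,O:17/2):121/12)
total length: 1406/15

((((A:3,Y:3):38/3,(C:21/2,(X:3/2,Z:3/2):9):31/6):26/15,R:87/5):71/60,(G:17/2,O:17/2):121/12)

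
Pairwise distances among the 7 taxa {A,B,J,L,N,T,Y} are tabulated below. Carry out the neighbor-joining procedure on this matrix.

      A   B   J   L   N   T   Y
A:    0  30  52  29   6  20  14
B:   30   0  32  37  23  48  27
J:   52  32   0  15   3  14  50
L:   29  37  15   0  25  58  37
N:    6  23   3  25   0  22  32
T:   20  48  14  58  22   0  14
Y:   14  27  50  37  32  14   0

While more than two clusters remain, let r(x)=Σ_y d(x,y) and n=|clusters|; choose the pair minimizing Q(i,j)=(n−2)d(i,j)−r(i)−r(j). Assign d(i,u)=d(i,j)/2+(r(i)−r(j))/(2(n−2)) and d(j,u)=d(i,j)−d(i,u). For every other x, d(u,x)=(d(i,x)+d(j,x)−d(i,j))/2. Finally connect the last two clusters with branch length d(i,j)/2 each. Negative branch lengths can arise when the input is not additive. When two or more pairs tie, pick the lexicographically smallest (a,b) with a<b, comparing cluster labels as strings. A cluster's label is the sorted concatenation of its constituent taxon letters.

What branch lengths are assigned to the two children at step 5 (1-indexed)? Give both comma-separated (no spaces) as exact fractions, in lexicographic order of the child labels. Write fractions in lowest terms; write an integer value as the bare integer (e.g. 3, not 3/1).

1. join J+L (d=15, Q=-292) ⇒ JL; edges |J|=4, |L|=11
  updated: d(A,JL)=33, d(B,JL)=27, d(JL,N)=13/2, d(JL,T)=57/2, d(JL,Y)=36
2. join T+Y (d=14, Q=-399/2) ⇒ TY; edges |T|=131/16, |Y|=93/16
  updated: d(A,TY)=10, d(B,TY)=61/2, d(JL,TY)=101/4, d(N,TY)=20
3. join A+TY (d=10, Q=-539/4) ⇒ ATY; edges |A|=31/8, |TY|=49/8
  updated: d(ATY,B)=101/4, d(ATY,JL)=193/8, d(ATY,N)=8
4. join ATY+B (d=101/4, Q=-657/8) ⇒ ABTY; edges |ATY|=261/32, |B|=547/32
  updated: d(ABTY,JL)=207/16, d(ABTY,N)=23/8
5. join ABTY+JL (d=207/16, Q=-357/16) ⇒ ABJLTY; edges |ABTY|=149/32, |JL|=265/32
  updated: d(ABJLTY,N)=-57/32
6. join ABJLTY+N (d=-57/32) ⇒ ABJLNTY; edges |ABJLTY|=-57/64, |N|=-57/64
final tree: ((((A:31/8,(T:131/16,Y:93/16):49/8):261/32,B:547/32):149/32,(J:4,L:11):265/32):-57/64,N:-57/64)
total length: 2413/32

149/32,265/32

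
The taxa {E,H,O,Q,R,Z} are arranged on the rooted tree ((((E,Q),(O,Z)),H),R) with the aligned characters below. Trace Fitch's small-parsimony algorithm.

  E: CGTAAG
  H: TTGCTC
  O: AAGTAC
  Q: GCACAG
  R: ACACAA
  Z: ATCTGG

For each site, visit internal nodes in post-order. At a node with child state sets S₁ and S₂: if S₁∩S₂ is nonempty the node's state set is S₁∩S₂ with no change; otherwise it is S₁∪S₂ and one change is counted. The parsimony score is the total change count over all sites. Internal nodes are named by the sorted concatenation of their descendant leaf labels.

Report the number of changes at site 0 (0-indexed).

site 0, node EQ: E={C} ∪ Q={G} → {C,G} (+1)
site 0, node OZ: O={A} ∩ Z={A} → {A} (+0)
site 0, node EOQZ: EQ={C,G} ∪ OZ={A} → {A,C,G} (+1)
site 0, node EHOQZ: EOQZ={A,C,G} ∪ H={T} → {A,C,G,T} (+1)
site 0, node EHOQRZ: EHOQZ={A,C,G,T} ∩ R={A} → {A} (+0)
site 1, node EQ: E={G} ∪ Q={C} → {C,G} (+1)
site 1, node OZ: O={A} ∪ Z={T} → {A,T} (+1)
site 1, node EOQZ: EQ={C,G} ∪ OZ={A,T} → {A,C,G,T} (+1)
site 1, node EHOQZ: EOQZ={A,C,G,T} ∩ H={T} → {T} (+0)
site 1, node EHOQRZ: EHOQZ={T} ∪ R={C} → {C,T} (+1)
site 2, node EQ: E={T} ∪ Q={A} → {A,T} (+1)
site 2, node OZ: O={G} ∪ Z={C} → {C,G} (+1)
site 2, node EOQZ: EQ={A,T} ∪ OZ={C,G} → {A,C,G,T} (+1)
site 2, node EHOQZ: EOQZ={A,C,G,T} ∩ H={G} → {G} (+0)
site 2, node EHOQRZ: EHOQZ={G} ∪ R={A} → {A,G} (+1)
site 3, node EQ: E={A} ∪ Q={C} → {A,C} (+1)
site 3, node OZ: O={T} ∩ Z={T} → {T} (+0)
site 3, node EOQZ: EQ={A,C} ∪ OZ={T} → {A,C,T} (+1)
site 3, node EHOQZ: EOQZ={A,C,T} ∩ H={C} → {C} (+0)
site 3, node EHOQRZ: EHOQZ={C} ∩ R={C} → {C} (+0)
site 4, node EQ: E={A} ∩ Q={A} → {A} (+0)
site 4, node OZ: O={A} ∪ Z={G} → {A,G} (+1)
site 4, node EOQZ: EQ={A} ∩ OZ={A,G} → {A} (+0)
site 4, node EHOQZ: EOQZ={A} ∪ H={T} → {A,T} (+1)
site 4, node EHOQRZ: EHOQZ={A,T} ∩ R={A} → {A} (+0)
site 5, node EQ: E={G} ∩ Q={G} → {G} (+0)
site 5, node OZ: O={C} ∪ Z={G} → {C,G} (+1)
site 5, node EOQZ: EQ={G} ∩ OZ={C,G} → {G} (+0)
site 5, node EHOQZ: EOQZ={G} ∪ H={C} → {C,G} (+1)
site 5, node EHOQRZ: EHOQZ={C,G} ∪ R={A} → {A,C,G} (+1)
per-site changes: [3, 4, 4, 2, 2, 3]; total = 18

3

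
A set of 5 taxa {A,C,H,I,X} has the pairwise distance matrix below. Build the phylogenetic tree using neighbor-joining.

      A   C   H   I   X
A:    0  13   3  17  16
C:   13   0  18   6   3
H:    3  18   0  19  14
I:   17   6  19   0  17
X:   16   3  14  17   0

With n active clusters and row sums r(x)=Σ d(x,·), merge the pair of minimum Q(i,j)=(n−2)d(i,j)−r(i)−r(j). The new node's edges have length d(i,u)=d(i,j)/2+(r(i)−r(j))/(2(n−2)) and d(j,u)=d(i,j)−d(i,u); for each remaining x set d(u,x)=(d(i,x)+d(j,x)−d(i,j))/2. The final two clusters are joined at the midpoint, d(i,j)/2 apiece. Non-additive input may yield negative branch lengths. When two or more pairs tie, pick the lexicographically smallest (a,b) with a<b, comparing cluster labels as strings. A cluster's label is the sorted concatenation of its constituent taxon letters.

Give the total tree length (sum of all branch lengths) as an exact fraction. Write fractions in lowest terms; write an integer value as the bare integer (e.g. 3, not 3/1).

203/8

iteration 1: select A,H (d=3, Q=-94); attach at lengths (2/3, 7/3); label the merged cluster AH
  updated: d(AH,C)=14, d(AH,I)=33/2, d(AH,X)=27/2
iteration 2: select AH,I (d=33/2, Q=-101/2); attach at lengths (75/8, 57/8); label the merged cluster AHI
  updated: d(AHI,C)=7/4, d(AHI,X)=7
iteration 3: select AHI,C (d=7/4, Q=-47/4); attach at lengths (23/8, -9/8); label the merged cluster ACHI
  updated: d(ACHI,X)=33/8
iteration 4: select ACHI,X (d=33/8); attach at lengths (33/16, 33/16); label the merged cluster ACHIX
final tree: ((((A:2/3,H:7/3):75/8,I:57/8):23/8,C:-9/8):33/16,X:33/16)
total length: 203/8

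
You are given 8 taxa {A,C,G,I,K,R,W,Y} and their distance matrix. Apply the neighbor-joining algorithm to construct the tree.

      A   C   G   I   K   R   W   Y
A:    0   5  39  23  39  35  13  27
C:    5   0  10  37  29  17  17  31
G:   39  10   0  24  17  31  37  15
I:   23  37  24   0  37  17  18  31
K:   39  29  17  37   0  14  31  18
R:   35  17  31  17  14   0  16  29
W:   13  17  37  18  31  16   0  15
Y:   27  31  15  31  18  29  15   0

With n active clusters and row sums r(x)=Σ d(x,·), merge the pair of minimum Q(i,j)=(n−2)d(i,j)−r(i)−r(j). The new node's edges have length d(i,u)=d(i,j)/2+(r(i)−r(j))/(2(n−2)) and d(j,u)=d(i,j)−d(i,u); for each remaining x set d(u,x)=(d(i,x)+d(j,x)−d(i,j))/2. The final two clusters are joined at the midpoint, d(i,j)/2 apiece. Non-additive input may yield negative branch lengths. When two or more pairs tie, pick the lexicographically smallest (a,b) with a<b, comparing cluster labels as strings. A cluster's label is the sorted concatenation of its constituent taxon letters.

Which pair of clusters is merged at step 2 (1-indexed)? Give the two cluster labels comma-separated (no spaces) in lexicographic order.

AC,W

step 1: merge (A,C) at d=5, Q=-297; branch lengths A→65/12, C→-5/12; new cluster AC
  updated: d(AC,G)=22, d(AC,I)=55/2, d(AC,K)=63/2, d(AC,R)=47/2, d(AC,W)=25/2, d(AC,Y)=53/2
step 2: merge (AC,W) at d=25/2, Q=-421/2; branch lengths AC→153/20, W→97/20; new cluster ACW
  updated: d(ACW,G)=93/4, d(ACW,I)=33/2, d(ACW,K)=25, d(ACW,R)=27/2, d(ACW,Y)=29/2
step 3: merge (I,R) at d=17, Q=-162; branch lengths I→89/8, R→47/8; new cluster IR
  updated: d(ACW,IR)=13/2, d(G,IR)=19, d(IR,K)=17, d(IR,Y)=43/2
step 4: merge (ACW,IR) at d=13/2, Q=-455/4; branch lengths ACW→33/8, IR→19/8; new cluster ACIRW
  updated: d(ACIRW,G)=143/8, d(ACIRW,K)=71/4, d(ACIRW,Y)=59/4
step 5: merge (ACIRW,Y) at d=59/4, Q=-549/8; branch lengths ACIRW→257/32, Y→215/32; new cluster ACIRWY
  updated: d(ACIRWY,G)=145/16, d(ACIRWY,K)=21/2
step 6: merge (ACIRWY,G) at d=145/16, Q=-585/16; branch lengths ACIRWY→41/32, G→249/32; new cluster ACGIRWY
  updated: d(ACGIRWY,K)=295/32
step 7: merge (ACGIRWY,K) at d=295/32; branch lengths ACGIRWY→295/64, K→295/64; new cluster ACGIKRWY
final tree: ((((((A:65/12,C:-5/12):153/20,W:97/20):33/8,(I:89/8,R:47/8):19/8):257/32,Y:215/32):41/32,G:249/32):295/64,K:295/64)
total length: 2369/32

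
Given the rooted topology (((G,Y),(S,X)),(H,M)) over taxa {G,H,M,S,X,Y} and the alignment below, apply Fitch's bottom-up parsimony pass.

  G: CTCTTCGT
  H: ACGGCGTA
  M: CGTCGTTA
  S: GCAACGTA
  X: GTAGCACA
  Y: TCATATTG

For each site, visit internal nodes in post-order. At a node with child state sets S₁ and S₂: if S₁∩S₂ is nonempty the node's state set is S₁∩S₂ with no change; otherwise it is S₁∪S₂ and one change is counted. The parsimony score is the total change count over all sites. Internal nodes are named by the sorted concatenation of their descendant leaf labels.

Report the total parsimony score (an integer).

23

[col 0] GY: children G:{C}, Y:{T} ∪→ {C,T}; cost 1
[col 0] SX: children S:{G}, X:{G} ∩→ {G}; cost 0
[col 0] GSXY: children GY:{C,T}, SX:{G} ∪→ {C,G,T}; cost 1
[col 0] HM: children H:{A}, M:{C} ∪→ {A,C}; cost 1
[col 0] GHMSXY: children GSXY:{C,G,T}, HM:{A,C} ∩→ {C}; cost 0
[col 1] GY: children G:{T}, Y:{C} ∪→ {C,T}; cost 1
[col 1] SX: children S:{C}, X:{T} ∪→ {C,T}; cost 1
[col 1] GSXY: children GY:{C,T}, SX:{C,T} ∩→ {C,T}; cost 0
[col 1] HM: children H:{C}, M:{G} ∪→ {C,G}; cost 1
[col 1] GHMSXY: children GSXY:{C,T}, HM:{C,G} ∩→ {C}; cost 0
[col 2] GY: children G:{C}, Y:{A} ∪→ {A,C}; cost 1
[col 2] SX: children S:{A}, X:{A} ∩→ {A}; cost 0
[col 2] GSXY: children GY:{A,C}, SX:{A} ∩→ {A}; cost 0
[col 2] HM: children H:{G}, M:{T} ∪→ {G,T}; cost 1
[col 2] GHMSXY: children GSXY:{A}, HM:{G,T} ∪→ {A,G,T}; cost 1
[col 3] GY: children G:{T}, Y:{T} ∩→ {T}; cost 0
[col 3] SX: children S:{A}, X:{G} ∪→ {A,G}; cost 1
[col 3] GSXY: children GY:{T}, SX:{A,G} ∪→ {A,G,T}; cost 1
[col 3] HM: children H:{G}, M:{C} ∪→ {C,G}; cost 1
[col 3] GHMSXY: children GSXY:{A,G,T}, HM:{C,G} ∩→ {G}; cost 0
[col 4] GY: children G:{T}, Y:{A} ∪→ {A,T}; cost 1
[col 4] SX: children S:{C}, X:{C} ∩→ {C}; cost 0
[col 4] GSXY: children GY:{A,T}, SX:{C} ∪→ {A,C,T}; cost 1
[col 4] HM: children H:{C}, M:{G} ∪→ {C,G}; cost 1
[col 4] GHMSXY: children GSXY:{A,C,T}, HM:{C,G} ∩→ {C}; cost 0
[col 5] GY: children G:{C}, Y:{T} ∪→ {C,T}; cost 1
[col 5] SX: children S:{G}, X:{A} ∪→ {A,G}; cost 1
[col 5] GSXY: children GY:{C,T}, SX:{A,G} ∪→ {A,C,G,T}; cost 1
[col 5] HM: children H:{G}, M:{T} ∪→ {G,T}; cost 1
[col 5] GHMSXY: children GSXY:{A,C,G,T}, HM:{G,T} ∩→ {G,T}; cost 0
[col 6] GY: children G:{G}, Y:{T} ∪→ {G,T}; cost 1
[col 6] SX: children S:{T}, X:{C} ∪→ {C,T}; cost 1
[col 6] GSXY: children GY:{G,T}, SX:{C,T} ∩→ {T}; cost 0
[col 6] HM: children H:{T}, M:{T} ∩→ {T}; cost 0
[col 6] GHMSXY: children GSXY:{T}, HM:{T} ∩→ {T}; cost 0
[col 7] GY: children G:{T}, Y:{G} ∪→ {G,T}; cost 1
[col 7] SX: children S:{A}, X:{A} ∩→ {A}; cost 0
[col 7] GSXY: children GY:{G,T}, SX:{A} ∪→ {A,G,T}; cost 1
[col 7] HM: children H:{A}, M:{A} ∩→ {A}; cost 0
[col 7] GHMSXY: children GSXY:{A,G,T}, HM:{A} ∩→ {A}; cost 0
per-site changes: [3, 3, 3, 3, 3, 4, 2, 2]; total = 23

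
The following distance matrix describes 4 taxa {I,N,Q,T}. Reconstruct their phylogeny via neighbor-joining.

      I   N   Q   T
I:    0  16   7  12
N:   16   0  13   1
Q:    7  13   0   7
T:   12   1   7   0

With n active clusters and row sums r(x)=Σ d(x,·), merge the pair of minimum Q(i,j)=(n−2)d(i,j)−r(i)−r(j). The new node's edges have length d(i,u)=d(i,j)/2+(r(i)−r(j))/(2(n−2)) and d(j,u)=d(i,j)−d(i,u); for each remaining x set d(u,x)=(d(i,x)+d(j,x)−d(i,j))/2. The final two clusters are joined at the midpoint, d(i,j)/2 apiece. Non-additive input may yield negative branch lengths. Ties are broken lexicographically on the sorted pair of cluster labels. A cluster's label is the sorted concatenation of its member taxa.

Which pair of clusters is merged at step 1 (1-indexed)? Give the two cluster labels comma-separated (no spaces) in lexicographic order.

1. join I+Q (d=7, Q=-48) ⇒ IQ; edges |I|=11/2, |Q|=3/2
  updated: d(IQ,N)=11, d(IQ,T)=6
2. join IQ+N (d=11, Q=-18) ⇒ INQ; edges |IQ|=8, |N|=3
  updated: d(INQ,T)=-2
3. join INQ+T (d=-2) ⇒ INQT; edges |INQ|=-1, |T|=-1
final tree: (((I:11/2,Q:3/2):8,N:3):-1,T:-1)
total length: 16

I,Q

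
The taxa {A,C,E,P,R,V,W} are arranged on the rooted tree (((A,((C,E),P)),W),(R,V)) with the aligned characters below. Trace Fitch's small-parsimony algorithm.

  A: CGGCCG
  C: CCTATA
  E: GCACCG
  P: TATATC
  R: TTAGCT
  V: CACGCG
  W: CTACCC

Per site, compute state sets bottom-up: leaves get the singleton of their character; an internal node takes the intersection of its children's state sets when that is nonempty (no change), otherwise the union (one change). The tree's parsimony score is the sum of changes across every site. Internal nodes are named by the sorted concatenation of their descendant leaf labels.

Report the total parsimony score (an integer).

site 0, node CE: C={C} ∪ E={G} → {C,G} (+1)
site 0, node CEP: CE={C,G} ∪ P={T} → {C,G,T} (+1)
site 0, node ACEP: A={C} ∩ CEP={C,G,T} → {C} (+0)
site 0, node ACEPW: ACEP={C} ∩ W={C} → {C} (+0)
site 0, node RV: R={T} ∪ V={C} → {C,T} (+1)
site 0, node ACEPRVW: ACEPW={C} ∩ RV={C,T} → {C} (+0)
site 1, node CE: C={C} ∩ E={C} → {C} (+0)
site 1, node CEP: CE={C} ∪ P={A} → {A,C} (+1)
site 1, node ACEP: A={G} ∪ CEP={A,C} → {A,C,G} (+1)
site 1, node ACEPW: ACEP={A,C,G} ∪ W={T} → {A,C,G,T} (+1)
site 1, node RV: R={T} ∪ V={A} → {A,T} (+1)
site 1, node ACEPRVW: ACEPW={A,C,G,T} ∩ RV={A,T} → {A,T} (+0)
site 2, node CE: C={T} ∪ E={A} → {A,T} (+1)
site 2, node CEP: CE={A,T} ∩ P={T} → {T} (+0)
site 2, node ACEP: A={G} ∪ CEP={T} → {G,T} (+1)
site 2, node ACEPW: ACEP={G,T} ∪ W={A} → {A,G,T} (+1)
site 2, node RV: R={A} ∪ V={C} → {A,C} (+1)
site 2, node ACEPRVW: ACEPW={A,G,T} ∩ RV={A,C} → {A} (+0)
site 3, node CE: C={A} ∪ E={C} → {A,C} (+1)
site 3, node CEP: CE={A,C} ∩ P={A} → {A} (+0)
site 3, node ACEP: A={C} ∪ CEP={A} → {A,C} (+1)
site 3, node ACEPW: ACEP={A,C} ∩ W={C} → {C} (+0)
site 3, node RV: R={G} ∩ V={G} → {G} (+0)
site 3, node ACEPRVW: ACEPW={C} ∪ RV={G} → {C,G} (+1)
site 4, node CE: C={T} ∪ E={C} → {C,T} (+1)
site 4, node CEP: CE={C,T} ∩ P={T} → {T} (+0)
site 4, node ACEP: A={C} ∪ CEP={T} → {C,T} (+1)
site 4, node ACEPW: ACEP={C,T} ∩ W={C} → {C} (+0)
site 4, node RV: R={C} ∩ V={C} → {C} (+0)
site 4, node ACEPRVW: ACEPW={C} ∩ RV={C} → {C} (+0)
site 5, node CE: C={A} ∪ E={G} → {A,G} (+1)
site 5, node CEP: CE={A,G} ∪ P={C} → {A,C,G} (+1)
site 5, node ACEP: A={G} ∩ CEP={A,C,G} → {G} (+0)
site 5, node ACEPW: ACEP={G} ∪ W={C} → {C,G} (+1)
site 5, node RV: R={T} ∪ V={G} → {G,T} (+1)
site 5, node ACEPRVW: ACEPW={C,G} ∩ RV={G,T} → {G} (+0)
per-site changes: [3, 4, 4, 3, 2, 4]; total = 20

20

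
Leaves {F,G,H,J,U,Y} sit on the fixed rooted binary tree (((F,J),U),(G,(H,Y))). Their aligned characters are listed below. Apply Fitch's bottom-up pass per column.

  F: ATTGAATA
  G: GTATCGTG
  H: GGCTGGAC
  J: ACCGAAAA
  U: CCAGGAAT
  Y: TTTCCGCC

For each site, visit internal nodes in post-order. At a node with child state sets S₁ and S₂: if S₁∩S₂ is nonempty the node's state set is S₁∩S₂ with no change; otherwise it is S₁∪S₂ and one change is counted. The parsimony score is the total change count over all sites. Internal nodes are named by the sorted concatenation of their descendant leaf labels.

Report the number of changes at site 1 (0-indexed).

[col 0] FJ: children F:{A}, J:{A} ∩→ {A}; cost 0
[col 0] FJU: children FJ:{A}, U:{C} ∪→ {A,C}; cost 1
[col 0] HY: children H:{G}, Y:{T} ∪→ {G,T}; cost 1
[col 0] GHY: children G:{G}, HY:{G,T} ∩→ {G}; cost 0
[col 0] FGHJUY: children FJU:{A,C}, GHY:{G} ∪→ {A,C,G}; cost 1
[col 1] FJ: children F:{T}, J:{C} ∪→ {C,T}; cost 1
[col 1] FJU: children FJ:{C,T}, U:{C} ∩→ {C}; cost 0
[col 1] HY: children H:{G}, Y:{T} ∪→ {G,T}; cost 1
[col 1] GHY: children G:{T}, HY:{G,T} ∩→ {T}; cost 0
[col 1] FGHJUY: children FJU:{C}, GHY:{T} ∪→ {C,T}; cost 1
[col 2] FJ: children F:{T}, J:{C} ∪→ {C,T}; cost 1
[col 2] FJU: children FJ:{C,T}, U:{A} ∪→ {A,C,T}; cost 1
[col 2] HY: children H:{C}, Y:{T} ∪→ {C,T}; cost 1
[col 2] GHY: children G:{A}, HY:{C,T} ∪→ {A,C,T}; cost 1
[col 2] FGHJUY: children FJU:{A,C,T}, GHY:{A,C,T} ∩→ {A,C,T}; cost 0
[col 3] FJ: children F:{G}, J:{G} ∩→ {G}; cost 0
[col 3] FJU: children FJ:{G}, U:{G} ∩→ {G}; cost 0
[col 3] HY: children H:{T}, Y:{C} ∪→ {C,T}; cost 1
[col 3] GHY: children G:{T}, HY:{C,T} ∩→ {T}; cost 0
[col 3] FGHJUY: children FJU:{G}, GHY:{T} ∪→ {G,T}; cost 1
[col 4] FJ: children F:{A}, J:{A} ∩→ {A}; cost 0
[col 4] FJU: children FJ:{A}, U:{G} ∪→ {A,G}; cost 1
[col 4] HY: children H:{G}, Y:{C} ∪→ {C,G}; cost 1
[col 4] GHY: children G:{C}, HY:{C,G} ∩→ {C}; cost 0
[col 4] FGHJUY: children FJU:{A,G}, GHY:{C} ∪→ {A,C,G}; cost 1
[col 5] FJ: children F:{A}, J:{A} ∩→ {A}; cost 0
[col 5] FJU: children FJ:{A}, U:{A} ∩→ {A}; cost 0
[col 5] HY: children H:{G}, Y:{G} ∩→ {G}; cost 0
[col 5] GHY: children G:{G}, HY:{G} ∩→ {G}; cost 0
[col 5] FGHJUY: children FJU:{A}, GHY:{G} ∪→ {A,G}; cost 1
[col 6] FJ: children F:{T}, J:{A} ∪→ {A,T}; cost 1
[col 6] FJU: children FJ:{A,T}, U:{A} ∩→ {A}; cost 0
[col 6] HY: children H:{A}, Y:{C} ∪→ {A,C}; cost 1
[col 6] GHY: children G:{T}, HY:{A,C} ∪→ {A,C,T}; cost 1
[col 6] FGHJUY: children FJU:{A}, GHY:{A,C,T} ∩→ {A}; cost 0
[col 7] FJ: children F:{A}, J:{A} ∩→ {A}; cost 0
[col 7] FJU: children FJ:{A}, U:{T} ∪→ {A,T}; cost 1
[col 7] HY: children H:{C}, Y:{C} ∩→ {C}; cost 0
[col 7] GHY: children G:{G}, HY:{C} ∪→ {C,G}; cost 1
[col 7] FGHJUY: children FJU:{A,T}, GHY:{C,G} ∪→ {A,C,G,T}; cost 1
per-site changes: [3, 3, 4, 2, 3, 1, 3, 3]; total = 22

3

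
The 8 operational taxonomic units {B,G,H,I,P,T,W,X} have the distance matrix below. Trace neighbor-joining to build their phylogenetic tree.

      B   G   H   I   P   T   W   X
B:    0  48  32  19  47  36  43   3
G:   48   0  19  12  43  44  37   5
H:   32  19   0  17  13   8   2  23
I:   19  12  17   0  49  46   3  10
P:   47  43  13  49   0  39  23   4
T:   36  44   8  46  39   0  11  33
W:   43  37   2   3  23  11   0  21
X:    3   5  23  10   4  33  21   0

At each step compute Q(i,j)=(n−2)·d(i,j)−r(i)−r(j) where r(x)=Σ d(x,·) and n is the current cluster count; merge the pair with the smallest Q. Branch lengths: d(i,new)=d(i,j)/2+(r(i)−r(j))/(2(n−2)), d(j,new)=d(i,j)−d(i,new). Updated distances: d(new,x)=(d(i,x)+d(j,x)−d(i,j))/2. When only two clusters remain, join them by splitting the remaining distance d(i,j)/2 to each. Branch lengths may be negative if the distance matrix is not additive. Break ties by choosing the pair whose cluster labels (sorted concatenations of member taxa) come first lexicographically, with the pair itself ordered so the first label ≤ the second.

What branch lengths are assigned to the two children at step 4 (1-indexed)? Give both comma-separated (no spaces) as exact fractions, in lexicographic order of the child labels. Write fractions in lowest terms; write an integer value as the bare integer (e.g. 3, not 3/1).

iteration 1: select B,X (d=3, Q=-309); attach at lengths (49/4, -37/4); label the merged cluster BX
  updated: d(BX,G)=25, d(BX,H)=26, d(BX,I)=13, d(BX,P)=24, d(BX,T)=33, d(BX,W)=61/2
iteration 2: select G,I (d=12, Q=-260); attach at lengths (10, 2); label the merged cluster GI
  updated: d(BX,GI)=13, d(GI,H)=12, d(GI,P)=40, d(GI,T)=39, d(GI,W)=14
iteration 3: select BX,GI (d=13, Q=-385/2); attach at lengths (121/16, 87/16); label the merged cluster BGIX
  updated: d(BGIX,H)=25/2, d(BGIX,P)=51/2, d(BGIX,T)=59/2, d(BGIX,W)=63/4
iteration 4: select BGIX,P (d=51/2, Q=-429/4); attach at lengths (79/8, 125/8); label the merged cluster BGIPX
  updated: d(BGIPX,H)=0, d(BGIPX,T)=43/2, d(BGIPX,W)=53/8
iteration 5: select BGIPX,H (d=0, Q=-305/8); attach at lengths (145/32, -145/32); label the merged cluster BGHIPX
  updated: d(BGHIPX,T)=59/4, d(BGHIPX,W)=69/16
iteration 6: select BGHIPX,T (d=59/4, Q=-481/16); attach at lengths (129/32, 343/32); label the merged cluster BGHIPTX
  updated: d(BGHIPTX,W)=9/32
iteration 7: select BGHIPTX,W (d=9/32); attach at lengths (9/64, 9/64); label the merged cluster BGHIPTWX
final tree: ((((((B:49/4,X:-37/4):121/16,(G:10,I:2):87/16):79/8,P:125/8):145/32,H:-145/32):129/32,T:343/32):9/64,W:9/64)
total length: 2193/32

79/8,125/8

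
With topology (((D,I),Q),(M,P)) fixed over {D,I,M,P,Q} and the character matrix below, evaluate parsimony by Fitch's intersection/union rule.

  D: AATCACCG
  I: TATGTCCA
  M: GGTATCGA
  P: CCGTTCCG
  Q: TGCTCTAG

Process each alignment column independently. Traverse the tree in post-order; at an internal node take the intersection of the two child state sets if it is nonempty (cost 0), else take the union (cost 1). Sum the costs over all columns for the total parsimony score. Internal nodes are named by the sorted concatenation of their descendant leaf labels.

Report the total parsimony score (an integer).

[col 0] DI: children D:{A}, I:{T} ∪→ {A,T}; cost 1
[col 0] DIQ: children DI:{A,T}, Q:{T} ∩→ {T}; cost 0
[col 0] MP: children M:{G}, P:{C} ∪→ {C,G}; cost 1
[col 0] DIMPQ: children DIQ:{T}, MP:{C,G} ∪→ {C,G,T}; cost 1
[col 1] DI: children D:{A}, I:{A} ∩→ {A}; cost 0
[col 1] DIQ: children DI:{A}, Q:{G} ∪→ {A,G}; cost 1
[col 1] MP: children M:{G}, P:{C} ∪→ {C,G}; cost 1
[col 1] DIMPQ: children DIQ:{A,G}, MP:{C,G} ∩→ {G}; cost 0
[col 2] DI: children D:{T}, I:{T} ∩→ {T}; cost 0
[col 2] DIQ: children DI:{T}, Q:{C} ∪→ {C,T}; cost 1
[col 2] MP: children M:{T}, P:{G} ∪→ {G,T}; cost 1
[col 2] DIMPQ: children DIQ:{C,T}, MP:{G,T} ∩→ {T}; cost 0
[col 3] DI: children D:{C}, I:{G} ∪→ {C,G}; cost 1
[col 3] DIQ: children DI:{C,G}, Q:{T} ∪→ {C,G,T}; cost 1
[col 3] MP: children M:{A}, P:{T} ∪→ {A,T}; cost 1
[col 3] DIMPQ: children DIQ:{C,G,T}, MP:{A,T} ∩→ {T}; cost 0
[col 4] DI: children D:{A}, I:{T} ∪→ {A,T}; cost 1
[col 4] DIQ: children DI:{A,T}, Q:{C} ∪→ {A,C,T}; cost 1
[col 4] MP: children M:{T}, P:{T} ∩→ {T}; cost 0
[col 4] DIMPQ: children DIQ:{A,C,T}, MP:{T} ∩→ {T}; cost 0
[col 5] DI: children D:{C}, I:{C} ∩→ {C}; cost 0
[col 5] DIQ: children DI:{C}, Q:{T} ∪→ {C,T}; cost 1
[col 5] MP: children M:{C}, P:{C} ∩→ {C}; cost 0
[col 5] DIMPQ: children DIQ:{C,T}, MP:{C} ∩→ {C}; cost 0
[col 6] DI: children D:{C}, I:{C} ∩→ {C}; cost 0
[col 6] DIQ: children DI:{C}, Q:{A} ∪→ {A,C}; cost 1
[col 6] MP: children M:{G}, P:{C} ∪→ {C,G}; cost 1
[col 6] DIMPQ: children DIQ:{A,C}, MP:{C,G} ∩→ {C}; cost 0
[col 7] DI: children D:{G}, I:{A} ∪→ {A,G}; cost 1
[col 7] DIQ: children DI:{A,G}, Q:{G} ∩→ {G}; cost 0
[col 7] MP: children M:{A}, P:{G} ∪→ {A,G}; cost 1
[col 7] DIMPQ: children DIQ:{G}, MP:{A,G} ∩→ {G}; cost 0
per-site changes: [3, 2, 2, 3, 2, 1, 2, 2]; total = 17

17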